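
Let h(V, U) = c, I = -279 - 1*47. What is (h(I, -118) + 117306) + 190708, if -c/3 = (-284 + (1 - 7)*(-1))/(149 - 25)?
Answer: 19097285/62 ≈ 3.0802e+5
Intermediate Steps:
I = -326 (I = -279 - 47 = -326)
c = 417/62 (c = -3*(-284 + (1 - 7)*(-1))/(149 - 25) = -3*(-284 - 6*(-1))/124 = -3*(-284 + 6)/124 = -(-834)/124 = -3*(-139/62) = 417/62 ≈ 6.7258)
h(V, U) = 417/62
(h(I, -118) + 117306) + 190708 = (417/62 + 117306) + 190708 = 7273389/62 + 190708 = 19097285/62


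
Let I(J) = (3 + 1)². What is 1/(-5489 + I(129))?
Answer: -1/5473 ≈ -0.00018272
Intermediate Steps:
I(J) = 16 (I(J) = 4² = 16)
1/(-5489 + I(129)) = 1/(-5489 + 16) = 1/(-5473) = -1/5473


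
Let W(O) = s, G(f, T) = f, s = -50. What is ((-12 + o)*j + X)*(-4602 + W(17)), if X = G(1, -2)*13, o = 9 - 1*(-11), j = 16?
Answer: -655932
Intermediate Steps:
o = 20 (o = 9 + 11 = 20)
W(O) = -50
X = 13 (X = 1*13 = 13)
((-12 + o)*j + X)*(-4602 + W(17)) = ((-12 + 20)*16 + 13)*(-4602 - 50) = (8*16 + 13)*(-4652) = (128 + 13)*(-4652) = 141*(-4652) = -655932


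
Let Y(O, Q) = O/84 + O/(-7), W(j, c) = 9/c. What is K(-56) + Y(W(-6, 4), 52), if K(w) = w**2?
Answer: 351199/112 ≈ 3135.7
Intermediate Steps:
Y(O, Q) = -11*O/84 (Y(O, Q) = O*(1/84) + O*(-1/7) = O/84 - O/7 = -11*O/84)
K(-56) + Y(W(-6, 4), 52) = (-56)**2 - 33/(28*4) = 3136 - 33/(28*4) = 3136 - 11/84*9/4 = 3136 - 33/112 = 351199/112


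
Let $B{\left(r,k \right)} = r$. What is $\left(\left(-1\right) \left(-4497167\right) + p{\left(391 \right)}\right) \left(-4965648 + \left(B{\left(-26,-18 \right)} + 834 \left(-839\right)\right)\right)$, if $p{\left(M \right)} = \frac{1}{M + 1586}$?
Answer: $- \frac{50370500101064000}{1977} \approx -2.5478 \cdot 10^{13}$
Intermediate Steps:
$p{\left(M \right)} = \frac{1}{1586 + M}$
$\left(\left(-1\right) \left(-4497167\right) + p{\left(391 \right)}\right) \left(-4965648 + \left(B{\left(-26,-18 \right)} + 834 \left(-839\right)\right)\right) = \left(\left(-1\right) \left(-4497167\right) + \frac{1}{1586 + 391}\right) \left(-4965648 + \left(-26 + 834 \left(-839\right)\right)\right) = \left(4497167 + \frac{1}{1977}\right) \left(-4965648 - 699752\right) = \frac{8890899160}{1977} \left(-5665400\right) = - \frac{50370500101064000}{1977}$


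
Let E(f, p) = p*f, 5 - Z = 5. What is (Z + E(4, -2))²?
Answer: 64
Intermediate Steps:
Z = 0 (Z = 5 - 1*5 = 5 - 5 = 0)
E(f, p) = f*p
(Z + E(4, -2))² = (0 + 4*(-2))² = (0 - 8)² = (-8)² = 64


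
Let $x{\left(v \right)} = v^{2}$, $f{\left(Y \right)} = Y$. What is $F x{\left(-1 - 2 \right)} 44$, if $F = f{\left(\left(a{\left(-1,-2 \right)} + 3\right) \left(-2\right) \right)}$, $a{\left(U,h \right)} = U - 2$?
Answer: $0$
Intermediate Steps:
$a{\left(U,h \right)} = -2 + U$
$F = 0$ ($F = \left(\left(-2 - 1\right) + 3\right) \left(-2\right) = \left(-3 + 3\right) \left(-2\right) = 0 \left(-2\right) = 0$)
$F x{\left(-1 - 2 \right)} 44 = 0 \left(-1 - 2\right)^{2} \cdot 44 = 0 \left(-3\right)^{2} \cdot 44 = 0 \cdot 9 \cdot 44 = 0 \cdot 44 = 0$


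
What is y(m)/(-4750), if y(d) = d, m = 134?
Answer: -67/2375 ≈ -0.028211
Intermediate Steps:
y(m)/(-4750) = 134/(-4750) = 134*(-1/4750) = -67/2375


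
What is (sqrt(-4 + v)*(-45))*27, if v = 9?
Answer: -1215*sqrt(5) ≈ -2716.8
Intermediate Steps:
(sqrt(-4 + v)*(-45))*27 = (sqrt(-4 + 9)*(-45))*27 = (sqrt(5)*(-45))*27 = -45*sqrt(5)*27 = -1215*sqrt(5)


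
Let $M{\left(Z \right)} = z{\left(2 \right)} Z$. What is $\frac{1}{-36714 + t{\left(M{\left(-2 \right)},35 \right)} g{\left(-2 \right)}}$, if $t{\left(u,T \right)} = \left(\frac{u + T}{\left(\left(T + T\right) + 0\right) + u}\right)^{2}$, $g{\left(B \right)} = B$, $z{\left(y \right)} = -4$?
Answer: $- \frac{3042}{111685837} \approx -2.7237 \cdot 10^{-5}$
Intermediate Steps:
$M{\left(Z \right)} = - 4 Z$
$t{\left(u,T \right)} = \frac{\left(T + u\right)^{2}}{\left(u + 2 T\right)^{2}}$ ($t{\left(u,T \right)} = \left(\frac{T + u}{\left(2 T + 0\right) + u}\right)^{2} = \left(\frac{T + u}{2 T + u}\right)^{2} = \left(\frac{T + u}{u + 2 T}\right)^{2} = \frac{\left(T + u\right)^{2}}{\left(u + 2 T\right)^{2}}$)
$\frac{1}{-36714 + t{\left(M{\left(-2 \right)},35 \right)} g{\left(-2 \right)}} = \frac{1}{-36714 + \frac{\left(35 - -8\right)^{2}}{\left(\left(-4\right) \left(-2\right) + 2 \cdot 35\right)^{2}} \left(-2\right)} = \frac{1}{-36714 + \frac{\left(35 + 8\right)^{2}}{\left(8 + 70\right)^{2}} \left(-2\right)} = \frac{1}{-36714 + \frac{43^{2}}{6084} \left(-2\right)} = \frac{1}{-36714 + 1849 \cdot \frac{1}{6084} \left(-2\right)} = \frac{1}{-36714 + \frac{1849}{6084} \left(-2\right)} = \frac{1}{-36714 - \frac{1849}{3042}} = \frac{1}{- \frac{111685837}{3042}} = - \frac{3042}{111685837}$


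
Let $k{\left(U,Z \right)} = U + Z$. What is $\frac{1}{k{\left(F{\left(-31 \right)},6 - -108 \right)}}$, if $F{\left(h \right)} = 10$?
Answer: $\frac{1}{124} \approx 0.0080645$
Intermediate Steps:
$\frac{1}{k{\left(F{\left(-31 \right)},6 - -108 \right)}} = \frac{1}{10 + \left(6 - -108\right)} = \frac{1}{10 + \left(6 + 108\right)} = \frac{1}{10 + 114} = \frac{1}{124}$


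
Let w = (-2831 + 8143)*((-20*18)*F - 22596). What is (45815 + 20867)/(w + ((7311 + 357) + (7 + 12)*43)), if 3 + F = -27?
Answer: -66682/62651867 ≈ -0.0010643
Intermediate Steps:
F = -30 (F = -3 - 27 = -30)
w = -62660352 (w = (-2831 + 8143)*(-20*18*(-30) - 22596) = 5312*(-360*(-30) - 22596) = 5312*(10800 - 22596) = 5312*(-11796) = -62660352)
(45815 + 20867)/(w + ((7311 + 357) + (7 + 12)*43)) = (45815 + 20867)/(-62660352 + ((7311 + 357) + (7 + 12)*43)) = 66682/(-62660352 + (7668 + 19*43)) = 66682/(-62660352 + (7668 + 817)) = 66682/(-62660352 + 8485) = 66682/(-62651867) = 66682*(-1/62651867) = -66682/62651867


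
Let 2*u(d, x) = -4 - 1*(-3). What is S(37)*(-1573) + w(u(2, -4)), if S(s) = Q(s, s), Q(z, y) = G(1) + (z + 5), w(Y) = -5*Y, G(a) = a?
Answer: -135273/2 ≈ -67637.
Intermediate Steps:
u(d, x) = -½ (u(d, x) = (-4 - 1*(-3))/2 = (-4 + 3)/2 = (½)*(-1) = -½)
Q(z, y) = 6 + z (Q(z, y) = 1 + (z + 5) = 1 + (5 + z) = 6 + z)
S(s) = 6 + s
S(37)*(-1573) + w(u(2, -4)) = (6 + 37)*(-1573) - 5*(-½) = 43*(-1573) + 5/2 = -67639 + 5/2 = -135273/2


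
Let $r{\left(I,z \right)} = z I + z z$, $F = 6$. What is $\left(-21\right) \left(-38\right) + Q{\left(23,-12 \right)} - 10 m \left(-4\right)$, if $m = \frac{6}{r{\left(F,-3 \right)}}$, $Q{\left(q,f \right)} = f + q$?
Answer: $\frac{1514}{3} \approx 504.67$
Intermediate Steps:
$r{\left(I,z \right)} = z^{2} + I z$ ($r{\left(I,z \right)} = I z + z^{2} = z^{2} + I z$)
$m = - \frac{2}{3}$ ($m = \frac{6}{\left(-3\right) \left(6 - 3\right)} = \frac{6}{\left(-3\right) 3} = \frac{6}{-9} = 6 \left(- \frac{1}{9}\right) = - \frac{2}{3} \approx -0.66667$)
$\left(-21\right) \left(-38\right) + Q{\left(23,-12 \right)} - 10 m \left(-4\right) = \left(-21\right) \left(-38\right) + \left(-12 + 23\right) \left(-10\right) \left(- \frac{2}{3}\right) \left(-4\right) = 798 + 11 \cdot \frac{20}{3} \left(-4\right) = 798 + 11 \left(- \frac{80}{3}\right) = 798 - \frac{880}{3} = \frac{1514}{3}$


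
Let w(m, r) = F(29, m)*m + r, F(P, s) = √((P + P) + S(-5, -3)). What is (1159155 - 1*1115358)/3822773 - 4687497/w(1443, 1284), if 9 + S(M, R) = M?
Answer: 639228908268264/9553778712275 - 751562019*√11/4998350 ≈ -431.79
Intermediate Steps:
S(M, R) = -9 + M
F(P, s) = √(-14 + 2*P) (F(P, s) = √((P + P) + (-9 - 5)) = √(2*P - 14) = √(-14 + 2*P))
w(m, r) = r + 2*m*√11 (w(m, r) = √(-14 + 2*29)*m + r = √(-14 + 58)*m + r = √44*m + r = (2*√11)*m + r = 2*m*√11 + r = r + 2*m*√11)
(1159155 - 1*1115358)/3822773 - 4687497/w(1443, 1284) = (1159155 - 1*1115358)/3822773 - 4687497/(1284 + 2*1443*√11) = (1159155 - 1115358)*(1/3822773) - 4687497/(1284 + 2886*√11) = 43797*(1/3822773) - 4687497/(1284 + 2886*√11) = 43797/3822773 - 4687497/(1284 + 2886*√11)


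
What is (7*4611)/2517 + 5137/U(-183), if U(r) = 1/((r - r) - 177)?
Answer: -762849152/839 ≈ -9.0924e+5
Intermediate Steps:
U(r) = -1/177 (U(r) = 1/(0 - 177) = 1/(-177) = -1/177)
(7*4611)/2517 + 5137/U(-183) = (7*4611)/2517 + 5137/(-1/177) = 32277*(1/2517) + 5137*(-177) = 10759/839 - 909249 = -762849152/839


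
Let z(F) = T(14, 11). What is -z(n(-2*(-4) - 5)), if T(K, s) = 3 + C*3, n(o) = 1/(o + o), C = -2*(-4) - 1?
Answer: -24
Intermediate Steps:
C = 7 (C = 8 - 1 = 7)
n(o) = 1/(2*o)
T(K, s) = 24 (T(K, s) = 3 + 7*3 = 3 + 21 = 24)
z(F) = 24
-z(n(-2*(-4) - 5)) = -1*24 = -24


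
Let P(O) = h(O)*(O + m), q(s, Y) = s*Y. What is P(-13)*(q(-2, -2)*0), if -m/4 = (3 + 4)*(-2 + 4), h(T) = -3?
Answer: 0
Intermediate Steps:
q(s, Y) = Y*s
m = -56 (m = -4*(3 + 4)*(-2 + 4) = -28*2 = -4*14 = -56)
P(O) = 168 - 3*O (P(O) = -3*(O - 56) = -3*(-56 + O) = 168 - 3*O)
P(-13)*(q(-2, -2)*0) = (168 - 3*(-13))*(-2*(-2)*0) = (168 + 39)*(4*0) = 207*0 = 0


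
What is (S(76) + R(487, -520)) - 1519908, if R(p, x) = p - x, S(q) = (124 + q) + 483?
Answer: -1518218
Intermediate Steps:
S(q) = 607 + q
(S(76) + R(487, -520)) - 1519908 = ((607 + 76) + (487 - 1*(-520))) - 1519908 = (683 + (487 + 520)) - 1519908 = (683 + 1007) - 1519908 = 1690 - 1519908 = -1518218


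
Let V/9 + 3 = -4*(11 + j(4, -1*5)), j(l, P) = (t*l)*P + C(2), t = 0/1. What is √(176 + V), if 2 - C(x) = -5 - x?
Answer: I*√571 ≈ 23.896*I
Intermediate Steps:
C(x) = 7 + x (C(x) = 2 - (-5 - x) = 2 + (5 + x) = 7 + x)
t = 0 (t = 0*1 = 0)
j(l, P) = 9 (j(l, P) = (0*l)*P + (7 + 2) = 0*P + 9 = 0 + 9 = 9)
V = -747 (V = -27 + 9*(-4*(11 + 9)) = -27 + 9*(-4*20) = -27 + 9*(-80) = -27 - 720 = -747)
√(176 + V) = √(176 - 747) = √(-571) = I*√571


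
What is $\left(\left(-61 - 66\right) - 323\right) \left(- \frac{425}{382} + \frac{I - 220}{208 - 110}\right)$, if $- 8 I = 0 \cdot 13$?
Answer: $\frac{14140125}{9359} \approx 1510.9$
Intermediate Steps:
$I = 0$ ($I = - \frac{0 \cdot 13}{8} = \left(- \frac{1}{8}\right) 0 = 0$)
$\left(\left(-61 - 66\right) - 323\right) \left(- \frac{425}{382} + \frac{I - 220}{208 - 110}\right) = \left(\left(-61 - 66\right) - 323\right) \left(- \frac{425}{382} + \frac{0 - 220}{208 - 110}\right) = \left(\left(-61 - 66\right) - 323\right) \left(\left(-425\right) \frac{1}{382} - \frac{220}{98}\right) = \left(-127 - 323\right) \left(- \frac{425}{382} - \frac{110}{49}\right) = - 450 \left(- \frac{425}{382} - \frac{110}{49}\right) = \left(-450\right) \left(- \frac{62845}{18718}\right) = \frac{14140125}{9359}$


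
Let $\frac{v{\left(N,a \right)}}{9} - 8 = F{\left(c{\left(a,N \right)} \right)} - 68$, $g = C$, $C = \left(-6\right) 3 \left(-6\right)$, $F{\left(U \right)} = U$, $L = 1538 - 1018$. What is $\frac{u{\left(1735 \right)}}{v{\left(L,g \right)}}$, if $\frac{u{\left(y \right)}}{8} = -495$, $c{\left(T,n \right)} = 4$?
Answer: $\frac{55}{7} \approx 7.8571$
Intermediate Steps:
$u{\left(y \right)} = -3960$ ($u{\left(y \right)} = 8 \left(-495\right) = -3960$)
$L = 520$
$C = 108$ ($C = \left(-18\right) \left(-6\right) = 108$)
$g = 108$
$v{\left(N,a \right)} = -504$ ($v{\left(N,a \right)} = 72 + 9 \left(4 - 68\right) = 72 + 9 \left(-64\right) = 72 - 576 = -504$)
$\frac{u{\left(1735 \right)}}{v{\left(L,g \right)}} = - \frac{3960}{-504} = \left(-3960\right) \left(- \frac{1}{504}\right) = \frac{55}{7}$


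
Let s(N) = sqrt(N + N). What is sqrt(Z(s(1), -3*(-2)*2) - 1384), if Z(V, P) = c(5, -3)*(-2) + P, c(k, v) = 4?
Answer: 2*I*sqrt(345) ≈ 37.148*I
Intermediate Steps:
s(N) = sqrt(2)*sqrt(N) (s(N) = sqrt(2*N) = sqrt(2)*sqrt(N))
Z(V, P) = -8 + P (Z(V, P) = 4*(-2) + P = -8 + P)
sqrt(Z(s(1), -3*(-2)*2) - 1384) = sqrt((-8 - 3*(-2)*2) - 1384) = sqrt((-8 + 6*2) - 1384) = sqrt((-8 + 12) - 1384) = sqrt(4 - 1384) = sqrt(-1380) = 2*I*sqrt(345)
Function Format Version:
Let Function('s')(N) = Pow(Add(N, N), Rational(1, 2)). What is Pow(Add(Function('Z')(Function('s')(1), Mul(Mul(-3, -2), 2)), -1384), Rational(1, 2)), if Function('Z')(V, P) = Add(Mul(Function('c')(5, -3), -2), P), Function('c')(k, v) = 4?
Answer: Mul(2, I, Pow(345, Rational(1, 2))) ≈ Mul(37.148, I)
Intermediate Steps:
Function('s')(N) = Mul(Pow(2, Rational(1, 2)), Pow(N, Rational(1, 2))) (Function('s')(N) = Pow(Mul(2, N), Rational(1, 2)) = Mul(Pow(2, Rational(1, 2)), Pow(N, Rational(1, 2))))
Function('Z')(V, P) = Add(-8, P) (Function('Z')(V, P) = Add(Mul(4, -2), P) = Add(-8, P))
Pow(Add(Function('Z')(Function('s')(1), Mul(Mul(-3, -2), 2)), -1384), Rational(1, 2)) = Pow(Add(Add(-8, Mul(Mul(-3, -2), 2)), -1384), Rational(1, 2)) = Pow(Add(Add(-8, Mul(6, 2)), -1384), Rational(1, 2)) = Pow(Add(Add(-8, 12), -1384), Rational(1, 2)) = Pow(Add(4, -1384), Rational(1, 2)) = Pow(-1380, Rational(1, 2)) = Mul(2, I, Pow(345, Rational(1, 2)))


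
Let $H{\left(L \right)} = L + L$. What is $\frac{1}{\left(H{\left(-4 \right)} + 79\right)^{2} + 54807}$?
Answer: $\frac{1}{59848} \approx 1.6709 \cdot 10^{-5}$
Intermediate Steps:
$H{\left(L \right)} = 2 L$
$\frac{1}{\left(H{\left(-4 \right)} + 79\right)^{2} + 54807} = \frac{1}{\left(2 \left(-4\right) + 79\right)^{2} + 54807} = \frac{1}{\left(-8 + 79\right)^{2} + 54807} = \frac{1}{71^{2} + 54807} = \frac{1}{5041 + 54807} = \frac{1}{59848}$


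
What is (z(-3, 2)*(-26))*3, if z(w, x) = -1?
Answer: 78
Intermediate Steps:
(z(-3, 2)*(-26))*3 = -1*(-26)*3 = 26*3 = 78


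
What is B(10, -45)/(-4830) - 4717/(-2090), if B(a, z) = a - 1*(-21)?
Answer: 1135916/504735 ≈ 2.2505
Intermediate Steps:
B(a, z) = 21 + a (B(a, z) = a + 21 = 21 + a)
B(10, -45)/(-4830) - 4717/(-2090) = (21 + 10)/(-4830) - 4717/(-2090) = 31*(-1/4830) - 4717*(-1/2090) = -31/4830 + 4717/2090 = 1135916/504735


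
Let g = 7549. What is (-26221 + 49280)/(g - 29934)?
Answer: -23059/22385 ≈ -1.0301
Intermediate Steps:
(-26221 + 49280)/(g - 29934) = (-26221 + 49280)/(7549 - 29934) = 23059/(-22385) = 23059*(-1/22385) = -23059/22385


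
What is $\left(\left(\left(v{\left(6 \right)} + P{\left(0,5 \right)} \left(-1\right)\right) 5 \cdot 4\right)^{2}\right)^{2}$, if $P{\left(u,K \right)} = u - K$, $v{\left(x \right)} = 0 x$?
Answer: $100000000$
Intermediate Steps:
$v{\left(x \right)} = 0$
$\left(\left(\left(v{\left(6 \right)} + P{\left(0,5 \right)} \left(-1\right)\right) 5 \cdot 4\right)^{2}\right)^{2} = \left(\left(\left(0 + \left(0 - 5\right) \left(-1\right)\right) 5 \cdot 4\right)^{2}\right)^{2} = \left(\left(\left(0 - -5\right) 5 \cdot 4\right)^{2}\right)^{2} = \left(\left(\left(0 + 5\right) 5 \cdot 4\right)^{2}\right)^{2} = \left(\left(5 \cdot 5 \cdot 4\right)^{2}\right)^{2} = \left(\left(25 \cdot 4\right)^{2}\right)^{2} = \left(100^{2}\right)^{2} = 10000^{2} = 100000000$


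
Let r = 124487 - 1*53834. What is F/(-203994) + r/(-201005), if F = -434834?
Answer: 5213644292/2928843855 ≈ 1.7801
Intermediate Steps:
r = 70653 (r = 124487 - 53834 = 70653)
F/(-203994) + r/(-201005) = -434834/(-203994) + 70653/(-201005) = -434834*(-1/203994) + 70653*(-1/201005) = 217417/101997 - 70653/201005 = 5213644292/2928843855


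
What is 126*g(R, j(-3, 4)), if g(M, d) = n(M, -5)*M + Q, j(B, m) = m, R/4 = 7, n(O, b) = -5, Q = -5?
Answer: -18270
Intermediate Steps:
R = 28 (R = 4*7 = 28)
g(M, d) = -5 - 5*M (g(M, d) = -5*M - 5 = -5 - 5*M)
126*g(R, j(-3, 4)) = 126*(-5 - 5*28) = 126*(-5 - 140) = 126*(-145) = -18270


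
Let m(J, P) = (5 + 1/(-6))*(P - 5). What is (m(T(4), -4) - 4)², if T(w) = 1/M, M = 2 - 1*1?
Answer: 9025/4 ≈ 2256.3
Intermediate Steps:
M = 1 (M = 2 - 1 = 1)
T(w) = 1 (T(w) = 1/1 = 1)
m(J, P) = -145/6 + 29*P/6 (m(J, P) = (5 + 1*(-⅙))*(-5 + P) = (5 - ⅙)*(-5 + P) = 29*(-5 + P)/6 = -145/6 + 29*P/6)
(m(T(4), -4) - 4)² = ((-145/6 + (29/6)*(-4)) - 4)² = ((-145/6 - 58/3) - 4)² = (-87/2 - 4)² = (-95/2)² = 9025/4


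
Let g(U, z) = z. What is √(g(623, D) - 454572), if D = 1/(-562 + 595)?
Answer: 5*I*√19801155/33 ≈ 674.22*I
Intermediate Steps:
D = 1/33 ≈ 0.030303
√(g(623, D) - 454572) = √(1/33 - 454572) = √(-15000875/33) = 5*I*√19801155/33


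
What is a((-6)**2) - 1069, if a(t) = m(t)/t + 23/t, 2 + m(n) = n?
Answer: -12809/12 ≈ -1067.4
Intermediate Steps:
m(n) = -2 + n
a(t) = 23/t + (-2 + t)/t (a(t) = (-2 + t)/t + 23/t = 23/t + (-2 + t)/t)
a((-6)**2) - 1069 = (21 + (-6)**2)/((-6)**2) - 1069 = (21 + 36)/36 - 1069 = (1/36)*57 - 1069 = 19/12 - 1069 = -12809/12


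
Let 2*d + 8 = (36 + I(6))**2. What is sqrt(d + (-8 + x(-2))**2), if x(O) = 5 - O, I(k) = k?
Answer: sqrt(879) ≈ 29.648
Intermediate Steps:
d = 878 (d = -4 + (36 + 6)**2/2 = -4 + (1/2)*42**2 = -4 + (1/2)*1764 = -4 + 882 = 878)
sqrt(d + (-8 + x(-2))**2) = sqrt(878 + (-8 + (5 - 1*(-2)))**2) = sqrt(878 + (-8 + (5 + 2))**2) = sqrt(878 + (-8 + 7)**2) = sqrt(878 + (-1)**2) = sqrt(878 + 1) = sqrt(879)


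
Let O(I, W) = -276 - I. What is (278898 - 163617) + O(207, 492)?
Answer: 114798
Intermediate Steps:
(278898 - 163617) + O(207, 492) = (278898 - 163617) + (-276 - 1*207) = 115281 + (-276 - 207) = 115281 - 483 = 114798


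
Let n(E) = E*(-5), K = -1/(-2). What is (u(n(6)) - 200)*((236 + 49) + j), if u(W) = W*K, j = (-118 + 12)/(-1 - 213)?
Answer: -6567820/107 ≈ -61382.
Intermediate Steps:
K = ½ (K = -1*(-½) = ½ ≈ 0.50000)
n(E) = -5*E
j = 53/107 (j = -106/(-214) = -106*(-1/214) = 53/107 ≈ 0.49533)
u(W) = W/2 (u(W) = W*(½) = W/2)
(u(n(6)) - 200)*((236 + 49) + j) = ((-5*6)/2 - 200)*((236 + 49) + 53/107) = ((½)*(-30) - 200)*(285 + 53/107) = (-15 - 200)*(30548/107) = -215*30548/107 = -6567820/107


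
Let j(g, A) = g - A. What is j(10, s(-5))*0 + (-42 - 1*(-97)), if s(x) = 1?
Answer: 55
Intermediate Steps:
j(10, s(-5))*0 + (-42 - 1*(-97)) = (10 - 1*1)*0 + (-42 - 1*(-97)) = (10 - 1)*0 + (-42 + 97) = 9*0 + 55 = 0 + 55 = 55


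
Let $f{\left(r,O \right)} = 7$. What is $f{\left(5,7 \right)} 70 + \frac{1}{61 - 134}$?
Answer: $\frac{35769}{73} \approx 489.99$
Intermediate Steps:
$f{\left(5,7 \right)} 70 + \frac{1}{61 - 134} = 7 \cdot 70 + \frac{1}{61 - 134} = 490 + \frac{1}{-73} = 490 - \frac{1}{73} = \frac{35769}{73}$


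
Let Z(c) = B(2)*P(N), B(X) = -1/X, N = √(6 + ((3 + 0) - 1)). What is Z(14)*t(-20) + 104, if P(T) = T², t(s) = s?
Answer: 184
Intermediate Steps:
N = 2*√2 (N = √(6 + (3 - 1)) = √(6 + 2) = √8 = 2*√2 ≈ 2.8284)
Z(c) = -4 (Z(c) = (-1/2)*(2*√2)² = -1*½*8 = -½*8 = -4)
Z(14)*t(-20) + 104 = -4*(-20) + 104 = 80 + 104 = 184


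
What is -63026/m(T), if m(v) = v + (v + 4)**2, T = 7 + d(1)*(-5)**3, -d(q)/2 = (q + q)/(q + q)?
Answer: -31513/34189 ≈ -0.92173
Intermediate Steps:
d(q) = -2 (d(q) = -2*(q + q)/(q + q) = -2*2*q/(2*q) = -2*2*q*1/(2*q) = -2*1 = -2)
T = 257 (T = 7 - 2*(-5)**3 = 7 - 2*(-125) = 7 + 250 = 257)
m(v) = v + (4 + v)**2
-63026/m(T) = -63026/(257 + (4 + 257)**2) = -63026/(257 + 261**2) = -63026/(257 + 68121) = -63026/68378 = -63026*1/68378 = -31513/34189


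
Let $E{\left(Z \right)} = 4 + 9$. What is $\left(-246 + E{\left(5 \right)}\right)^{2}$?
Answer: $54289$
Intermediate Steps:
$E{\left(Z \right)} = 13$
$\left(-246 + E{\left(5 \right)}\right)^{2} = \left(-246 + 13\right)^{2} = \left(-233\right)^{2} = 54289$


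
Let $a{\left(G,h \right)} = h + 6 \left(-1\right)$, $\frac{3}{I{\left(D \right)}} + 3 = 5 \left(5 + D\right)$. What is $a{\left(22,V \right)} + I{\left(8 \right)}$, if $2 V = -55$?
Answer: $- \frac{1037}{31} \approx -33.452$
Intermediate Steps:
$V = - \frac{55}{2}$ ($V = \frac{1}{2} \left(-55\right) = - \frac{55}{2} \approx -27.5$)
$I{\left(D \right)} = \frac{3}{22 + 5 D}$ ($I{\left(D \right)} = \frac{3}{-3 + 5 \left(5 + D\right)} = \frac{3}{-3 + \left(25 + 5 D\right)} = \frac{3}{22 + 5 D}$)
$a{\left(G,h \right)} = -6 + h$ ($a{\left(G,h \right)} = h - 6 = -6 + h$)
$a{\left(22,V \right)} + I{\left(8 \right)} = \left(-6 - \frac{55}{2}\right) + \frac{3}{22 + 5 \cdot 8} = - \frac{67}{2} + \frac{3}{22 + 40} = - \frac{67}{2} + \frac{3}{62} = - \frac{1037}{31}$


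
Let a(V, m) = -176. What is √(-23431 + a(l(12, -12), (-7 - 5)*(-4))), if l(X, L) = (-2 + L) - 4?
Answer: 3*I*√2623 ≈ 153.65*I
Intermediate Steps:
l(X, L) = -6 + L
√(-23431 + a(l(12, -12), (-7 - 5)*(-4))) = √(-23431 - 176) = √(-23607) = 3*I*√2623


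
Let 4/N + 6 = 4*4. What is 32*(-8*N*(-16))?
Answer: 8192/5 ≈ 1638.4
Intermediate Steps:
N = ⅖ (N = 4/(-6 + 4*4) = 4/(-6 + 16) = 4/10 = 4*(⅒) = ⅖ ≈ 0.40000)
32*(-8*N*(-16)) = 32*(-8*⅖*(-16)) = 32*(-16/5*(-16)) = 32*(256/5) = 8192/5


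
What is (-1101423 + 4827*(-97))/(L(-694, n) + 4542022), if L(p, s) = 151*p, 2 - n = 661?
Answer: -261607/739538 ≈ -0.35374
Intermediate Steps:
n = -659 (n = 2 - 1*661 = 2 - 661 = -659)
(-1101423 + 4827*(-97))/(L(-694, n) + 4542022) = (-1101423 + 4827*(-97))/(151*(-694) + 4542022) = (-1101423 - 468219)/(-104794 + 4542022) = -1569642/4437228 = -1569642*1/4437228 = -261607/739538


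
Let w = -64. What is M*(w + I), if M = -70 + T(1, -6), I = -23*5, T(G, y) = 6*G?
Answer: 11456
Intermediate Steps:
I = -115
M = -64 (M = -70 + 6*1 = -70 + 6 = -64)
M*(w + I) = -64*(-64 - 115) = -64*(-179) = 11456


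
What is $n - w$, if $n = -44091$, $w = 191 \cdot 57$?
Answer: $-54978$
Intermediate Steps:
$w = 10887$
$n - w = -44091 - 10887 = -54978$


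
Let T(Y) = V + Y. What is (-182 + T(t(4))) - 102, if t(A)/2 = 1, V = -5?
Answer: -287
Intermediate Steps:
t(A) = 2 (t(A) = 2*1 = 2)
T(Y) = -5 + Y
(-182 + T(t(4))) - 102 = (-182 + (-5 + 2)) - 102 = (-182 - 3) - 102 = -185 - 102 = -287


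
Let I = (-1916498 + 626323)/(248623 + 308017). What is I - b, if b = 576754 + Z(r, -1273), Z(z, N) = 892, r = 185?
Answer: -64308431923/111328 ≈ -5.7765e+5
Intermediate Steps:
I = -258035/111328 (I = -1290175/556640 = -1290175*1/556640 = -258035/111328 ≈ -2.3178)
b = 577646 (b = 576754 + 892 = 577646)
I - b = -258035/111328 - 1*577646 = -258035/111328 - 577646 = -64308431923/111328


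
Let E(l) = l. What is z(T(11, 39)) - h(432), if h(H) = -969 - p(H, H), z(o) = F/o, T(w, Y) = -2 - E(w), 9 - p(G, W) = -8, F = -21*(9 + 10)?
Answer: 13217/13 ≈ 1016.7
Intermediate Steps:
F = -399 (F = -21*19 = -399)
p(G, W) = 17 (p(G, W) = 9 - 1*(-8) = 9 + 8 = 17)
T(w, Y) = -2 - w
z(o) = -399/o
h(H) = -986 (h(H) = -969 - 1*17 = -969 - 17 = -986)
z(T(11, 39)) - h(432) = -399/(-2 - 1*11) - 1*(-986) = -399/(-2 - 11) + 986 = -399/(-13) + 986 = -399*(-1/13) + 986 = 399/13 + 986 = 13217/13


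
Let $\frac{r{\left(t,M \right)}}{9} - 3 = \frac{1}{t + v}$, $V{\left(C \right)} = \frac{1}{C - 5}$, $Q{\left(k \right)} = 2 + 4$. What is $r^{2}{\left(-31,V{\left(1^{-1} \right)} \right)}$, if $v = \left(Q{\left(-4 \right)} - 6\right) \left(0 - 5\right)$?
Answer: $\frac{685584}{961} \approx 713.41$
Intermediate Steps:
$Q{\left(k \right)} = 6$
$V{\left(C \right)} = \frac{1}{-5 + C}$
$v = 0$ ($v = \left(6 - 6\right) \left(0 - 5\right) = 0 \left(-5\right) = 0$)
$r{\left(t,M \right)} = 27 + \frac{9}{t}$ ($r{\left(t,M \right)} = 27 + \frac{9}{t + 0} = 27 + \frac{9}{t}$)
$r^{2}{\left(-31,V{\left(1^{-1} \right)} \right)} = \left(27 + \frac{9}{-31}\right)^{2} = \left(27 + 9 \left(- \frac{1}{31}\right)\right)^{2} = \left(27 - \frac{9}{31}\right)^{2} = \left(\frac{828}{31}\right)^{2} = \frac{685584}{961}$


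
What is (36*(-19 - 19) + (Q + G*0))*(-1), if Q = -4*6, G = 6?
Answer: 1392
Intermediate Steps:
Q = -24
(36*(-19 - 19) + (Q + G*0))*(-1) = (36*(-19 - 19) + (-24 + 6*0))*(-1) = (36*(-38) + (-24 + 0))*(-1) = (-1368 - 24)*(-1) = -1392*(-1) = 1392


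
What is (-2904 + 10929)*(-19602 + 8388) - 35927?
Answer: -90028277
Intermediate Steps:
(-2904 + 10929)*(-19602 + 8388) - 35927 = 8025*(-11214) - 35927 = -89992350 - 35927 = -90028277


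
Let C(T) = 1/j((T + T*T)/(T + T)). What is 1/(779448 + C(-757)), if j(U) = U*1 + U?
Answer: 756/589262687 ≈ 1.2830e-6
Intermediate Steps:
j(U) = 2*U (j(U) = U + U = 2*U)
C(T) = T/(T + T**2) (C(T) = 1/(2*((T + T*T)/(T + T))) = 1/(2*((T + T**2)/((2*T)))) = 1/(2*((T + T**2)*(1/(2*T)))) = 1/(2*((T + T**2)/(2*T))) = 1/((T + T**2)/T) = T/(T + T**2))
1/(779448 + C(-757)) = 1/(779448 + 1/(1 - 757)) = 1/(779448 + 1/(-756)) = 1/(779448 - 1/756) = 1/(589262687/756) = 756/589262687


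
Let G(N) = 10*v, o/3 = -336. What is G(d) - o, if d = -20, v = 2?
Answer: 1028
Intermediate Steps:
o = -1008 (o = 3*(-336) = -1008)
G(N) = 20 (G(N) = 10*2 = 20)
G(d) - o = 20 - 1*(-1008) = 20 + 1008 = 1028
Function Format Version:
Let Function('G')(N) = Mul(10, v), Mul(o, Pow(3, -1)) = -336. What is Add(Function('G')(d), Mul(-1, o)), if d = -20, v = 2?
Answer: 1028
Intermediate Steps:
o = -1008 (o = Mul(3, -336) = -1008)
Function('G')(N) = 20 (Function('G')(N) = Mul(10, 2) = 20)
Add(Function('G')(d), Mul(-1, o)) = Add(20, Mul(-1, -1008)) = Add(20, 1008) = 1028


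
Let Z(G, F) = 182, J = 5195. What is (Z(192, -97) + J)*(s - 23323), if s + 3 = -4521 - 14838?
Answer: -229517245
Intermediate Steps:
s = -19362 (s = -3 + (-4521 - 14838) = -3 - 19359 = -19362)
(Z(192, -97) + J)*(s - 23323) = (182 + 5195)*(-19362 - 23323) = 5377*(-42685) = -229517245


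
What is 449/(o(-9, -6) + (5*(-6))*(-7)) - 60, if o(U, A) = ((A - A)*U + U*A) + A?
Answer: -15031/258 ≈ -58.260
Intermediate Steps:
o(U, A) = A + A*U (o(U, A) = (0*U + A*U) + A = (0 + A*U) + A = A*U + A = A + A*U)
449/(o(-9, -6) + (5*(-6))*(-7)) - 60 = 449/(-6*(1 - 9) + (5*(-6))*(-7)) - 60 = 449/(-6*(-8) - 30*(-7)) - 60 = 449/(48 + 210) - 60 = 449/258 - 60 = -15031/258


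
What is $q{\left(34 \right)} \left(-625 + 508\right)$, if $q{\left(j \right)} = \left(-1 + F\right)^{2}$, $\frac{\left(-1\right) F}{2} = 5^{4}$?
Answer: $-183105117$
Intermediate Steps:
$F = -1250$ ($F = - 2 \cdot 5^{4} = \left(-2\right) 625 = -1250$)
$q{\left(j \right)} = 1565001$ ($q{\left(j \right)} = \left(-1 - 1250\right)^{2} = \left(-1251\right)^{2} = 1565001$)
$q{\left(34 \right)} \left(-625 + 508\right) = 1565001 \left(-625 + 508\right) = 1565001 \left(-117\right) = -183105117$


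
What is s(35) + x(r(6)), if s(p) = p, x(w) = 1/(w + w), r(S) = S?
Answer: 421/12 ≈ 35.083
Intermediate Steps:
x(w) = 1/(2*w)
s(35) + x(r(6)) = 35 + (½)/6 = 35 + (½)*(⅙) = 35 + 1/12 = 421/12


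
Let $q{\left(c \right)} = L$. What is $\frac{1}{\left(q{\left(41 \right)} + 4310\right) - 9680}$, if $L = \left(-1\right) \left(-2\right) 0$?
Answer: $- \frac{1}{5370} \approx -0.00018622$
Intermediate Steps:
$L = 0$ ($L = 2 \cdot 0 = 0$)
$q{\left(c \right)} = 0$
$\frac{1}{\left(q{\left(41 \right)} + 4310\right) - 9680} = \frac{1}{\left(0 + 4310\right) - 9680} = \frac{1}{4310 - 9680} = \frac{1}{-5370} = - \frac{1}{5370}$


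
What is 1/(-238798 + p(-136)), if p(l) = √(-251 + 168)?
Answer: -238798/57024484887 - I*√83/57024484887 ≈ -4.1876e-6 - 1.5976e-10*I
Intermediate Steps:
p(l) = I*√83 (p(l) = √(-83) = I*√83)
1/(-238798 + p(-136)) = 1/(-238798 + I*√83)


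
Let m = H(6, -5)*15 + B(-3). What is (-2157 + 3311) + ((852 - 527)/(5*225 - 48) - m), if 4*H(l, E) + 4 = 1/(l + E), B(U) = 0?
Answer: 5021197/4308 ≈ 1165.6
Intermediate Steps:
H(l, E) = -1 + 1/(4*(E + l)) (H(l, E) = -1 + 1/(4*(l + E)) = -1 + 1/(4*(E + l)))
m = -45/4 (m = ((1/4 - 1*(-5) - 1*6)/(-5 + 6))*15 + 0 = ((1/4 + 5 - 6)/1)*15 + 0 = (1*(-3/4))*15 + 0 = -3/4*15 + 0 = -45/4 + 0 = -45/4 ≈ -11.250)
(-2157 + 3311) + ((852 - 527)/(5*225 - 48) - m) = (-2157 + 3311) + ((852 - 527)/(5*225 - 48) - 1*(-45/4)) = 1154 + (325/(1125 - 48) + 45/4) = 1154 + (325/1077 + 45/4) = 1154 + 49765/4308 = 5021197/4308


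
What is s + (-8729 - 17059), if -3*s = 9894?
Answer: -29086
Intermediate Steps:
s = -3298 (s = -1/3*9894 = -3298)
s + (-8729 - 17059) = -3298 + (-8729 - 17059) = -3298 - 25788 = -29086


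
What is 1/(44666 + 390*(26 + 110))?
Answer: 1/97706 ≈ 1.0235e-5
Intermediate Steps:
1/(44666 + 390*(26 + 110)) = 1/(44666 + 390*136) = 1/(44666 + 53040) = 1/97706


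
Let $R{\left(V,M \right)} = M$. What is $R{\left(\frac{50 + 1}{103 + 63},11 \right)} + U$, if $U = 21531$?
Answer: $21542$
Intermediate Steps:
$R{\left(\frac{50 + 1}{103 + 63},11 \right)} + U = 11 + 21531 = 21542$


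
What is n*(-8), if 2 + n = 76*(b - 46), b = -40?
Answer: 52304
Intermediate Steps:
n = -6538 (n = -2 + 76*(-40 - 46) = -2 + 76*(-86) = -2 - 6536 = -6538)
n*(-8) = -6538*(-8) = 52304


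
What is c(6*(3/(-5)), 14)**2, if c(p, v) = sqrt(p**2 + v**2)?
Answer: 5224/25 ≈ 208.96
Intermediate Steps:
c(6*(3/(-5)), 14)**2 = (sqrt((6*(3/(-5)))**2 + 14**2))**2 = (sqrt((6*(3*(-1/5)))**2 + 196))**2 = (sqrt((6*(-3/5))**2 + 196))**2 = (sqrt((-18/5)**2 + 196))**2 = (sqrt(324/25 + 196))**2 = (sqrt(5224/25))**2 = (2*sqrt(1306)/5)**2 = 5224/25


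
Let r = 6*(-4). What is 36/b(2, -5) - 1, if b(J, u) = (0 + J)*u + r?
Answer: -35/17 ≈ -2.0588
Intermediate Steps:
r = -24
b(J, u) = -24 + J*u (b(J, u) = (0 + J)*u - 24 = J*u - 24 = -24 + J*u)
36/b(2, -5) - 1 = 36/(-24 + 2*(-5)) - 1 = 36/(-24 - 10) - 1 = 36/(-34) - 1 = -1/34*36 - 1 = -18/17 - 1 = -35/17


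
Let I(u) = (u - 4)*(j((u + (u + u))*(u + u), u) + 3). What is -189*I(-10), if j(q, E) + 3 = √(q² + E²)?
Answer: 26460*√3601 ≈ 1.5878e+6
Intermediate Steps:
j(q, E) = -3 + √(E² + q²) (j(q, E) = -3 + √(q² + E²) = -3 + √(E² + q²))
I(u) = √(u² + 36*u⁴)*(-4 + u) (I(u) = (u - 4)*((-3 + √(u² + ((u + (u + u))*(u + u))²)) + 3) = (-4 + u)*((-3 + √(u² + ((u + 2*u)*(2*u))²)) + 3) = (-4 + u)*((-3 + √(u² + ((3*u)*(2*u))²)) + 3) = (-4 + u)*((-3 + √(u² + (6*u²)²)) + 3) = (-4 + u)*((-3 + √(u² + 36*u⁴)) + 3) = (-4 + u)*√(u² + 36*u⁴) = √(u² + 36*u⁴)*(-4 + u))
-189*I(-10) = -189*√((-10)²*(1 + 36*(-10)²))*(-4 - 10) = -189*√(100*(1 + 36*100))*(-14) = -189*√(100*(1 + 3600))*(-14) = -189*√(100*3601)*(-14) = -189*√360100*(-14) = -189*10*√3601*(-14) = -(-26460)*√3601 = 26460*√3601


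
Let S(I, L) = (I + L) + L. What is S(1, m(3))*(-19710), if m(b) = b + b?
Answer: -256230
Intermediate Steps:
m(b) = 2*b
S(I, L) = I + 2*L
S(1, m(3))*(-19710) = (1 + 2*(2*3))*(-19710) = (1 + 2*6)*(-19710) = (1 + 12)*(-19710) = 13*(-19710) = -256230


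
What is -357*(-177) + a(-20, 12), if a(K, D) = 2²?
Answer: 63193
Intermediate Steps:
a(K, D) = 4
-357*(-177) + a(-20, 12) = -357*(-177) + 4 = 63189 + 4 = 63193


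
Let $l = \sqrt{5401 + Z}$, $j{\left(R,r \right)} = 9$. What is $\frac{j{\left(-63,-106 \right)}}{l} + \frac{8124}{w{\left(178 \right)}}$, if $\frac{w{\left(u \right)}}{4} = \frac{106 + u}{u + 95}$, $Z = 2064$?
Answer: $\frac{554463}{284} + \frac{9 \sqrt{7465}}{7465} \approx 1952.4$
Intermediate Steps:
$l = \sqrt{7465}$ ($l = \sqrt{5401 + 2064} = \sqrt{7465} \approx 86.4$)
$w{\left(u \right)} = \frac{4 \left(106 + u\right)}{95 + u}$ ($w{\left(u \right)} = 4 \frac{106 + u}{u + 95} = 4 \frac{106 + u}{95 + u} = \frac{4 \left(106 + u\right)}{95 + u}$)
$\frac{j{\left(-63,-106 \right)}}{l} + \frac{8124}{w{\left(178 \right)}} = \frac{9}{\sqrt{7465}} + \frac{8124}{4 \frac{1}{95 + 178} \left(106 + 178\right)} = 9 \frac{\sqrt{7465}}{7465} + \frac{8124}{4 \cdot \frac{1}{273} \cdot 284} = \frac{9 \sqrt{7465}}{7465} + \frac{8124}{4 \cdot \frac{1}{273} \cdot 284} = \frac{9 \sqrt{7465}}{7465} + \frac{8124}{\frac{1136}{273}} = \frac{9 \sqrt{7465}}{7465} + 8124 \cdot \frac{273}{1136} = \frac{9 \sqrt{7465}}{7465} + \frac{554463}{284} = \frac{554463}{284} + \frac{9 \sqrt{7465}}{7465}$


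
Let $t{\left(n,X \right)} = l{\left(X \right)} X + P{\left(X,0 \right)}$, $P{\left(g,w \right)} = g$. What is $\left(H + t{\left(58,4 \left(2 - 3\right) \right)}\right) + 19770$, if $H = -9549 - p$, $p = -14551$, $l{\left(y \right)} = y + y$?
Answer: $24800$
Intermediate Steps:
$l{\left(y \right)} = 2 y$
$H = 5002$ ($H = -9549 - -14551 = -9549 + 14551 = 5002$)
$t{\left(n,X \right)} = X + 2 X^{2}$ ($t{\left(n,X \right)} = 2 X X + X = 2 X^{2} + X = X + 2 X^{2}$)
$\left(H + t{\left(58,4 \left(2 - 3\right) \right)}\right) + 19770 = \left(5002 + 4 \left(2 - 3\right) \left(1 + 2 \cdot 4 \left(2 - 3\right)\right)\right) + 19770 = \left(5002 + 4 \left(-1\right) \left(1 + 2 \cdot 4 \left(-1\right)\right)\right) + 19770 = \left(5002 - 4 \left(1 + 2 \left(-4\right)\right)\right) + 19770 = \left(5002 - 4 \left(1 - 8\right)\right) + 19770 = \left(5002 - -28\right) + 19770 = \left(5002 + 28\right) + 19770 = 5030 + 19770 = 24800$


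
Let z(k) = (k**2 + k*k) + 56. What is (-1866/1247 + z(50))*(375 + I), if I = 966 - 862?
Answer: 3019120714/1247 ≈ 2.4211e+6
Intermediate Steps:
I = 104
z(k) = 56 + 2*k**2 (z(k) = (k**2 + k**2) + 56 = 2*k**2 + 56 = 56 + 2*k**2)
(-1866/1247 + z(50))*(375 + I) = (-1866/1247 + (56 + 2*50**2))*(375 + 104) = (-1866*1/1247 + (56 + 2*2500))*479 = (-1866/1247 + (56 + 5000))*479 = (-1866/1247 + 5056)*479 = (6302966/1247)*479 = 3019120714/1247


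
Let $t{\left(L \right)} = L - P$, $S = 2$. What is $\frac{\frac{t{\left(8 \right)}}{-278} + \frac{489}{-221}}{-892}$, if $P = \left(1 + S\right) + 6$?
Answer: $\frac{135721}{54802696} \approx 0.0024765$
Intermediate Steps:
$P = 9$ ($P = \left(1 + 2\right) + 6 = 3 + 6 = 9$)
$t{\left(L \right)} = -9 + L$ ($t{\left(L \right)} = L - 9 = -9 + L$)
$\frac{\frac{t{\left(8 \right)}}{-278} + \frac{489}{-221}}{-892} = \frac{\frac{-9 + 8}{-278} + \frac{489}{-221}}{-892} = \left(\left(-1\right) \left(- \frac{1}{278}\right) + 489 \left(- \frac{1}{221}\right)\right) \left(- \frac{1}{892}\right) = \left(\frac{1}{278} - \frac{489}{221}\right) \left(- \frac{1}{892}\right) = \left(- \frac{135721}{61438}\right) \left(- \frac{1}{892}\right) = \frac{135721}{54802696}$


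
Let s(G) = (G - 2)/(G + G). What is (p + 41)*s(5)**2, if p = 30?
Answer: 639/100 ≈ 6.3900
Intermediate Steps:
s(G) = (-2 + G)/(2*G) (s(G) = (-2 + G)/((2*G)) = (-2 + G)*(1/(2*G)) = (-2 + G)/(2*G))
(p + 41)*s(5)**2 = (30 + 41)*((1/2)*(-2 + 5)/5)**2 = 71*((1/2)*(1/5)*3)**2 = 71*(3/10)**2 = 71*(9/100) = 639/100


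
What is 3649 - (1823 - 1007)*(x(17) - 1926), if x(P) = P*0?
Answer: 1575265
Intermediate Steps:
x(P) = 0
3649 - (1823 - 1007)*(x(17) - 1926) = 3649 - (1823 - 1007)*(0 - 1926) = 3649 - 816*(-1926) = 3649 - 1*(-1571616) = 3649 + 1571616 = 1575265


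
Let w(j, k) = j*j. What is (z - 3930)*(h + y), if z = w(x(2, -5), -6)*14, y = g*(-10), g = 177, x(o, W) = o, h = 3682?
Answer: -7407088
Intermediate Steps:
w(j, k) = j²
y = -1770 (y = 177*(-10) = -1770)
z = 56 (z = 2²*14 = 4*14 = 56)
(z - 3930)*(h + y) = (56 - 3930)*(3682 - 1770) = -3874*1912 = -7407088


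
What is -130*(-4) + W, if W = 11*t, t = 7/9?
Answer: 4757/9 ≈ 528.56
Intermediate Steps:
t = 7/9 (t = 7*(⅑) = 7/9 ≈ 0.77778)
W = 77/9 (W = 11*(7/9) = 77/9 ≈ 8.5556)
-130*(-4) + W = -130*(-4) + 77/9 = 520 + 77/9 = 4757/9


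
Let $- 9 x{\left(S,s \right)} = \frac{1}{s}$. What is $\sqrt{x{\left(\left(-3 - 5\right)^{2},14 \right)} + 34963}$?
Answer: $\frac{\sqrt{61674718}}{42} \approx 186.98$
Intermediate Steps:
$x{\left(S,s \right)} = - \frac{1}{9 s}$
$\sqrt{x{\left(\left(-3 - 5\right)^{2},14 \right)} + 34963} = \sqrt{- \frac{1}{9 \cdot 14} + 34963} = \sqrt{\left(- \frac{1}{9}\right) \frac{1}{14} + 34963} = \sqrt{- \frac{1}{126} + 34963} = \sqrt{\frac{4405337}{126}} = \frac{\sqrt{61674718}}{42}$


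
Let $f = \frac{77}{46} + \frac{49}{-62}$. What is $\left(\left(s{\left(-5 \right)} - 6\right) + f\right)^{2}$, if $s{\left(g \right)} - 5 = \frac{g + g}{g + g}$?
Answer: $\frac{396900}{508369} \approx 0.78073$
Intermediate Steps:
$s{\left(g \right)} = 6$ ($s{\left(g \right)} = 5 + \frac{g + g}{g + g} = 5 + \frac{2 g}{2 g} = 5 + 2 g \frac{1}{2 g} = 5 + 1 = 6$)
$f = \frac{630}{713}$ ($f = 77 \cdot \frac{1}{46} + 49 \left(- \frac{1}{62}\right) = \frac{77}{46} - \frac{49}{62} = \frac{630}{713} \approx 0.88359$)
$\left(\left(s{\left(-5 \right)} - 6\right) + f\right)^{2} = \left(\left(6 - 6\right) + \frac{630}{713}\right)^{2} = \left(0 + \frac{630}{713}\right)^{2} = \left(\frac{630}{713}\right)^{2} = \frac{396900}{508369}$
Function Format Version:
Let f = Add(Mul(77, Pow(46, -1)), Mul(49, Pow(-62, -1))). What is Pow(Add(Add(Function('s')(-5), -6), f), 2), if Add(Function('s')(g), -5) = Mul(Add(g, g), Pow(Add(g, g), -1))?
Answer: Rational(396900, 508369) ≈ 0.78073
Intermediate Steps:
Function('s')(g) = 6 (Function('s')(g) = Add(5, Mul(Add(g, g), Pow(Add(g, g), -1))) = Add(5, Mul(Mul(2, g), Pow(Mul(2, g), -1))) = Add(5, Mul(Mul(2, g), Mul(Rational(1, 2), Pow(g, -1)))) = Add(5, 1) = 6)
f = Rational(630, 713) (f = Add(Mul(77, Rational(1, 46)), Mul(49, Rational(-1, 62))) = Add(Rational(77, 46), Rational(-49, 62)) = Rational(630, 713) ≈ 0.88359)
Pow(Add(Add(Function('s')(-5), -6), f), 2) = Pow(Add(Add(6, -6), Rational(630, 713)), 2) = Pow(Add(0, Rational(630, 713)), 2) = Pow(Rational(630, 713), 2) = Rational(396900, 508369)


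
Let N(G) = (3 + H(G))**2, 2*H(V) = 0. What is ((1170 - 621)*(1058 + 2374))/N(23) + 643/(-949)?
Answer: 198674405/949 ≈ 2.0935e+5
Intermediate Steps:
H(V) = 0 (H(V) = (1/2)*0 = 0)
N(G) = 9 (N(G) = (3 + 0)**2 = 3**2 = 9)
((1170 - 621)*(1058 + 2374))/N(23) + 643/(-949) = ((1170 - 621)*(1058 + 2374))/9 + 643/(-949) = (549*3432)*(1/9) + 643*(-1/949) = 1884168*(1/9) - 643/949 = 209352 - 643/949 = 198674405/949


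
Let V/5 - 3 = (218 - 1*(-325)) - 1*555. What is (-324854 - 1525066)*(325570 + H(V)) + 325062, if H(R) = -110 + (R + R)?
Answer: -601908145338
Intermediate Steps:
V = -45 (V = 15 + 5*((218 - 1*(-325)) - 1*555) = 15 + 5*((218 + 325) - 555) = 15 + 5*(543 - 555) = 15 + 5*(-12) = 15 - 60 = -45)
H(R) = -110 + 2*R
(-324854 - 1525066)*(325570 + H(V)) + 325062 = (-324854 - 1525066)*(325570 + (-110 + 2*(-45))) + 325062 = -1849920*(325570 + (-110 - 90)) + 325062 = -1849920*(325570 - 200) + 325062 = -1849920*325370 + 325062 = -601908470400 + 325062 = -601908145338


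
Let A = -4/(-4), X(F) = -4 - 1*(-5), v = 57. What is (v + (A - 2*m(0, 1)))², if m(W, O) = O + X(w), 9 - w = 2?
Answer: 2916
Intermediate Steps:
w = 7 (w = 9 - 1*2 = 9 - 2 = 7)
X(F) = 1 (X(F) = -4 + 5 = 1)
m(W, O) = 1 + O (m(W, O) = O + 1 = 1 + O)
A = 1 (A = -4*(-¼) = 1)
(v + (A - 2*m(0, 1)))² = (57 + (1 - 2*(1 + 1)))² = (57 + (1 - 2*2))² = (57 + (1 - 4))² = (57 - 3)² = 54² = 2916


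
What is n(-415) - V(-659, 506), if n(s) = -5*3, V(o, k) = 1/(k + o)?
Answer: -2294/153 ≈ -14.993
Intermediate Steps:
n(s) = -15
n(-415) - V(-659, 506) = -15 - 1/(506 - 659) = -15 - 1/(-153) = -15 - 1*(-1/153) = -15 + 1/153 = -2294/153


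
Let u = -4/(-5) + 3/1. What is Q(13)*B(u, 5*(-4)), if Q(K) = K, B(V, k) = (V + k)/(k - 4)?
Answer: 351/40 ≈ 8.7750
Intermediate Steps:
u = 19/5 (u = -4*(-⅕) + 3*1 = ⅘ + 3 = 19/5 ≈ 3.8000)
B(V, k) = (V + k)/(-4 + k)
Q(13)*B(u, 5*(-4)) = 13*((19/5 + 5*(-4))/(-4 + 5*(-4))) = 13*((19/5 - 20)/(-4 - 20)) = 13*(-81/5/(-24)) = 13*(-1/24*(-81/5)) = 13*(27/40) = 351/40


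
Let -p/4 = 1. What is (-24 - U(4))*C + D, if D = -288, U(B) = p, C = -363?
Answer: 6972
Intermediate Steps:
p = -4 (p = -4*1 = -4)
U(B) = -4
(-24 - U(4))*C + D = (-24 - 1*(-4))*(-363) - 288 = (-24 + 4)*(-363) - 288 = -20*(-363) - 288 = 7260 - 288 = 6972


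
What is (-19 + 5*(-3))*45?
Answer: -1530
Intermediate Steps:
(-19 + 5*(-3))*45 = (-19 - 15)*45 = -34*45 = -1530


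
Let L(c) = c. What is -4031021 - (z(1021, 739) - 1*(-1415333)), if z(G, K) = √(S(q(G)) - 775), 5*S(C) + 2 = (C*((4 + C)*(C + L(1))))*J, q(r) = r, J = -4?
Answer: -5446354 - I*√21390990385/5 ≈ -5.4464e+6 - 29251.0*I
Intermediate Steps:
S(C) = -⅖ - 4*C*(1 + C)*(4 + C)/5 (S(C) = -⅖ + ((C*((4 + C)*(C + 1)))*(-4))/5 = -⅖ + ((C*((4 + C)*(1 + C)))*(-4))/5 = -⅖ + ((C*((1 + C)*(4 + C)))*(-4))/5 = -⅖ + ((C*(1 + C)*(4 + C))*(-4))/5 = -⅖ + (-4*C*(1 + C)*(4 + C))/5 = -⅖ - 4*C*(1 + C)*(4 + C)/5)
z(G, K) = √(-3877/5 - 4*G² - 16*G/5 - 4*G³/5) (z(G, K) = √((-⅖ - 4*G² - 16*G/5 - 4*G³/5) - 775) = √(-3877/5 - 4*G² - 16*G/5 - 4*G³/5))
-4031021 - (z(1021, 739) - 1*(-1415333)) = -4031021 - (√(-19385 - 100*1021² - 80*1021 - 20*1021³)/5 - 1*(-1415333)) = -4031021 - (√(-19385 - 100*1042441 - 81680 - 20*1064332261)/5 + 1415333) = -4031021 - (√(-19385 - 104244100 - 81680 - 21286645220)/5 + 1415333) = -4031021 - (√(-21390990385)/5 + 1415333) = -4031021 - ((I*√21390990385)/5 + 1415333) = -4031021 - (I*√21390990385/5 + 1415333) = -4031021 - (1415333 + I*√21390990385/5) = -4031021 + (-1415333 - I*√21390990385/5) = -5446354 - I*√21390990385/5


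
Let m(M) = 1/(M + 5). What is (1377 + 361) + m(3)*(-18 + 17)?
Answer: 13903/8 ≈ 1737.9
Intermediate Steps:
m(M) = 1/(5 + M)
(1377 + 361) + m(3)*(-18 + 17) = (1377 + 361) + (-18 + 17)/(5 + 3) = 1738 - 1/8 = 1738 + (⅛)*(-1) = 1738 - ⅛ = 13903/8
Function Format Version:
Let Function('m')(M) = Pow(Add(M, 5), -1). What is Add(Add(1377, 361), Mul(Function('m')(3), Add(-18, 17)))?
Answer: Rational(13903, 8) ≈ 1737.9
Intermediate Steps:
Function('m')(M) = Pow(Add(5, M), -1)
Add(Add(1377, 361), Mul(Function('m')(3), Add(-18, 17))) = Add(Add(1377, 361), Mul(Pow(Add(5, 3), -1), Add(-18, 17))) = Add(1738, Mul(Pow(8, -1), -1)) = Add(1738, Mul(Rational(1, 8), -1)) = Add(1738, Rational(-1, 8)) = Rational(13903, 8)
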